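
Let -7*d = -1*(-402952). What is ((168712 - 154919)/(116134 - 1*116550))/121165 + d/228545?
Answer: -62562205371/248117228128 ≈ -0.25215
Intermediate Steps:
d = -402952/7 (d = -(-1)*(-402952)/7 = -1/7*402952 = -402952/7 ≈ -57565.)
((168712 - 154919)/(116134 - 1*116550))/121165 + d/228545 = ((168712 - 154919)/(116134 - 1*116550))/121165 - 402952/7/228545 = (13793/(116134 - 116550))*(1/121165) - 402952/7*1/228545 = (13793/(-416))*(1/121165) - 402952/1599815 = (13793*(-1/416))*(1/121165) - 402952/1599815 = -1061/32*1/121165 - 402952/1599815 = -1061/3877280 - 402952/1599815 = -62562205371/248117228128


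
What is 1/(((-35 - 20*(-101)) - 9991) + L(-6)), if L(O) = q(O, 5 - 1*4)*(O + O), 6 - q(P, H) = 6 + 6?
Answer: -1/7934 ≈ -0.00012604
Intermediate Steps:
q(P, H) = -6 (q(P, H) = 6 - (6 + 6) = 6 - 1*12 = 6 - 12 = -6)
L(O) = -12*O (L(O) = -6*(O + O) = -12*O)
1/(((-35 - 20*(-101)) - 9991) + L(-6)) = 1/(((-35 - 20*(-101)) - 9991) - 12*(-6)) = 1/(((-35 + 2020) - 9991) + 72) = 1/((1985 - 9991) + 72) = 1/(-8006 + 72) = 1/(-7934) = -1/7934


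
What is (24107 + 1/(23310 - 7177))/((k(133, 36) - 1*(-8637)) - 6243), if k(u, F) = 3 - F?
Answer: 388918232/38090013 ≈ 10.211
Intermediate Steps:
(24107 + 1/(23310 - 7177))/((k(133, 36) - 1*(-8637)) - 6243) = (24107 + 1/(23310 - 7177))/(((3 - 1*36) - 1*(-8637)) - 6243) = (24107 + 1/16133)/(((3 - 36) + 8637) - 6243) = (24107 + 1/16133)/((-33 + 8637) - 6243) = 388918232/(16133*(8604 - 6243)) = (388918232/16133)/2361 = (388918232/16133)*(1/2361) = 388918232/38090013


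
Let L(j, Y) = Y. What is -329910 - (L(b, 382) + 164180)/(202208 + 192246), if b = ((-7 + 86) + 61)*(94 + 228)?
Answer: -65067241851/197227 ≈ -3.2991e+5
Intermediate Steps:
b = 45080 (b = (79 + 61)*322 = 140*322 = 45080)
-329910 - (L(b, 382) + 164180)/(202208 + 192246) = -329910 - (382 + 164180)/(202208 + 192246) = -329910 - 164562/394454 = -329910 - 1*82281/197227 = -329910 - 82281/197227 = -65067241851/197227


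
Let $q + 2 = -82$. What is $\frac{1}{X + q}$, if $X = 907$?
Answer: $\frac{1}{823} \approx 0.0012151$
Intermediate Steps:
$q = -84$ ($q = -2 - 82 = -84$)
$\frac{1}{X + q} = \frac{1}{907 - 84} = \frac{1}{823}$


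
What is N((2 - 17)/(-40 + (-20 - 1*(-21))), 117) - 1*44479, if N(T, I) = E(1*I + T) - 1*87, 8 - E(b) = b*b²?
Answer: -3651453502/2197 ≈ -1.6620e+6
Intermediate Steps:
E(b) = 8 - b³ (E(b) = 8 - b*b² = 8 - b³)
N(T, I) = -79 - (I + T)³ (N(T, I) = (8 - (1*I + T)³) - 1*87 = (8 - (I + T)³) - 87 = -79 - (I + T)³)
N((2 - 17)/(-40 + (-20 - 1*(-21))), 117) - 1*44479 = (-79 - (117 + (2 - 17)/(-40 + (-20 - 1*(-21))))³) - 1*44479 = (-79 - (117 - 15/(-40 + (-20 + 21)))³) - 44479 = (-79 - (117 - 15/(-40 + 1))³) - 44479 = (-79 - (117 - 15/(-39))³) - 44479 = (-79 - (117 - 15*(-1/39))³) - 44479 = (-79 - (117 + 5/13)³) - 44479 = (-79 - (1526/13)³) - 44479 = (-79 - 1*3553559576/2197) - 44479 = (-79 - 3553559576/2197) - 44479 = -3553733139/2197 - 44479 = -3651453502/2197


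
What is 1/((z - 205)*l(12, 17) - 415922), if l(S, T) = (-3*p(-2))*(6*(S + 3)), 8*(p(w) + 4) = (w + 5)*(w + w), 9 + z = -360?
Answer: -1/1268312 ≈ -7.8845e-7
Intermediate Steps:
z = -369 (z = -9 - 360 = -369)
p(w) = -4 + w*(5 + w)/4 (p(w) = -4 + ((w + 5)*(w + w))/8 = -4 + ((5 + w)*(2*w))/8 = -4 + (2*w*(5 + w))/8 = -4 + w*(5 + w)/4)
l(S, T) = 297 + 99*S (l(S, T) = (-3*(-4 + (¼)*(-2)² + (5/4)*(-2)))*(6*(S + 3)) = (-3*(-4 + (¼)*4 - 5/2))*(6*(3 + S)) = (-3*(-4 + 1 - 5/2))*(18 + 6*S) = (-3*(-11/2))*(18 + 6*S) = 33*(18 + 6*S)/2 = 297 + 99*S)
1/((z - 205)*l(12, 17) - 415922) = 1/((-369 - 205)*(297 + 99*12) - 415922) = 1/(-574*(297 + 1188) - 415922) = 1/(-574*1485 - 415922) = 1/(-852390 - 415922) = 1/(-1268312) = -1/1268312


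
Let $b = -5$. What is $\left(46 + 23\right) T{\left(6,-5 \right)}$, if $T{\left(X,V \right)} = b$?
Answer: $-345$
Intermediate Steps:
$T{\left(X,V \right)} = -5$
$\left(46 + 23\right) T{\left(6,-5 \right)} = \left(46 + 23\right) \left(-5\right) = 69 \left(-5\right) = -345$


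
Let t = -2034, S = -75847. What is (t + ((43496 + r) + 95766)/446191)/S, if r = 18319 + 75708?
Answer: 907319205/33842248777 ≈ 0.026810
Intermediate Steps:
r = 94027
(t + ((43496 + r) + 95766)/446191)/S = (-2034 + ((43496 + 94027) + 95766)/446191)/(-75847) = (-2034 + (137523 + 95766)*(1/446191))*(-1/75847) = (-2034 + 233289*(1/446191))*(-1/75847) = (-2034 + 233289/446191)*(-1/75847) = -907319205/446191*(-1/75847) = 907319205/33842248777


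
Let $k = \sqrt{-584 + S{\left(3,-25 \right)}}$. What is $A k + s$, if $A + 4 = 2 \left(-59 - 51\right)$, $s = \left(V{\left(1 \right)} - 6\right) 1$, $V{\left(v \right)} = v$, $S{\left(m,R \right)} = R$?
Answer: $-5 - 224 i \sqrt{609} \approx -5.0 - 5527.9 i$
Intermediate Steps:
$s = -5$ ($s = \left(1 - 6\right) 1 = \left(-5\right) 1 = -5$)
$k = i \sqrt{609}$ ($k = \sqrt{-584 - 25} = \sqrt{-609} = i \sqrt{609} \approx 24.678 i$)
$A = -224$ ($A = -4 + 2 \left(-59 - 51\right) = -4 + 2 \left(-110\right) = -4 - 220 = -224$)
$A k + s = - 224 i \sqrt{609} - 5 = -5 - 224 i \sqrt{609}$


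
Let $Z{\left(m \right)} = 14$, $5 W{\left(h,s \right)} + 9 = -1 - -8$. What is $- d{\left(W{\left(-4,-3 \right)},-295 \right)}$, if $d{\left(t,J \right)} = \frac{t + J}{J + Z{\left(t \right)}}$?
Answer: $- \frac{1477}{1405} \approx -1.0512$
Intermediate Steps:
$W{\left(h,s \right)} = - \frac{2}{5}$ ($W{\left(h,s \right)} = - \frac{9}{5} + \frac{-1 - -8}{5} = - \frac{9}{5} + \frac{-1 + 8}{5} = - \frac{9}{5} + \frac{1}{5} \cdot 7 = - \frac{9}{5} + \frac{7}{5} = - \frac{2}{5}$)
$d{\left(t,J \right)} = \frac{J + t}{14 + J}$ ($d{\left(t,J \right)} = \frac{t + J}{J + 14} = \frac{J + t}{14 + J}$)
$- d{\left(W{\left(-4,-3 \right)},-295 \right)} = - \frac{-295 - \frac{2}{5}}{14 - 295} = - \frac{-1477}{\left(-281\right) 5} = - \frac{\left(-1\right) \left(-1477\right)}{281 \cdot 5} = \left(-1\right) \frac{1477}{1405} = - \frac{1477}{1405}$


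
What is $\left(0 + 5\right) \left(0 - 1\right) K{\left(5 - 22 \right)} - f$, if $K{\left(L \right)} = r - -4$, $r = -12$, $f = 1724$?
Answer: $-1684$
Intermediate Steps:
$K{\left(L \right)} = -8$ ($K{\left(L \right)} = -12 - -4 = -12 + 4 = -8$)
$\left(0 + 5\right) \left(0 - 1\right) K{\left(5 - 22 \right)} - f = \left(0 + 5\right) \left(0 - 1\right) \left(-8\right) - 1724 = 5 \left(-1\right) \left(-8\right) - 1724 = \left(-5\right) \left(-8\right) - 1724 = 40 - 1724 = -1684$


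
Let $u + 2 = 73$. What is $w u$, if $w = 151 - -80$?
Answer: $16401$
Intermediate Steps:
$u = 71$ ($u = -2 + 73 = 71$)
$w = 231$ ($w = 151 + 80 = 231$)
$w u = 231 \cdot 71 = 16401$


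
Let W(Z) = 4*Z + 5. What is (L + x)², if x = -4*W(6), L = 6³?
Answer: 10000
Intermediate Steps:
W(Z) = 5 + 4*Z
L = 216
x = -116 (x = -4*(5 + 4*6) = -4*(5 + 24) = -4*29 = -116)
(L + x)² = (216 - 116)² = 100² = 10000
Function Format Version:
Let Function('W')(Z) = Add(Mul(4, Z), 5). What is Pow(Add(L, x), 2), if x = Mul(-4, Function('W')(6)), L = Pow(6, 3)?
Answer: 10000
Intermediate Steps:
Function('W')(Z) = Add(5, Mul(4, Z))
L = 216
x = -116 (x = Mul(-4, Add(5, Mul(4, 6))) = Mul(-4, Add(5, 24)) = Mul(-4, 29) = -116)
Pow(Add(L, x), 2) = Pow(Add(216, -116), 2) = Pow(100, 2) = 10000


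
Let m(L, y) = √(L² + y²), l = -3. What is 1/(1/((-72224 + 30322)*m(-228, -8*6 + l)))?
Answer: -125706*√6065 ≈ -9.7897e+6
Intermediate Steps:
1/(1/((-72224 + 30322)*m(-228, -8*6 + l))) = 1/(1/((-72224 + 30322)*(√((-228)² + (-8*6 - 3)²)))) = 1/(1/((-41902)*(√(51984 + (-48 - 3)²)))) = 1/(-1/(41902*√(51984 + (-51)²))) = 1/(-1/(41902*√(51984 + 2601))) = 1/(-√6065/18195/41902) = 1/(-√6065/762406890) = -125706*√6065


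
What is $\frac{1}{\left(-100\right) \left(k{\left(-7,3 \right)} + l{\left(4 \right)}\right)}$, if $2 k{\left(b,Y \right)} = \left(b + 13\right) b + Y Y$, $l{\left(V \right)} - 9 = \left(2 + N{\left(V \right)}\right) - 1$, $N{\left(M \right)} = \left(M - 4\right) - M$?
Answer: $\frac{1}{1050} \approx 0.00095238$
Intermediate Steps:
$N{\left(M \right)} = -4$ ($N{\left(M \right)} = \left(-4 + M\right) - M = -4$)
$l{\left(V \right)} = 6$ ($l{\left(V \right)} = 9 + \left(\left(2 - 4\right) - 1\right) = 9 - 3 = 6$)
$k{\left(b,Y \right)} = \frac{Y^{2}}{2} + \frac{b \left(13 + b\right)}{2}$ ($k{\left(b,Y \right)} = \frac{\left(b + 13\right) b + Y Y}{2} = \frac{\left(13 + b\right) b + Y^{2}}{2} = \frac{b \left(13 + b\right) + Y^{2}}{2} = \frac{Y^{2} + b \left(13 + b\right)}{2} = \frac{Y^{2}}{2} + \frac{b \left(13 + b\right)}{2}$)
$\frac{1}{\left(-100\right) \left(k{\left(-7,3 \right)} + l{\left(4 \right)}\right)} = \frac{1}{\left(-100\right) \left(\left(\frac{3^{2}}{2} + \frac{\left(-7\right)^{2}}{2} + \frac{13}{2} \left(-7\right)\right) + 6\right)} = \frac{1}{\left(-100\right) \left(\left(\frac{1}{2} \cdot 9 + \frac{1}{2} \cdot 49 - \frac{91}{2}\right) + 6\right)} = \frac{1}{\left(-100\right) \left(\left(\frac{9}{2} + \frac{49}{2} - \frac{91}{2}\right) + 6\right)} = \frac{1}{\left(-100\right) \left(- \frac{33}{2} + 6\right)} = \frac{1}{\left(-100\right) \left(- \frac{21}{2}\right)} = \frac{1}{1050}$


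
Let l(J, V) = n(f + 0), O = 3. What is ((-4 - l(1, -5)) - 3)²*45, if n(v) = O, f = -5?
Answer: 4500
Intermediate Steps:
n(v) = 3
l(J, V) = 3
((-4 - l(1, -5)) - 3)²*45 = ((-4 - 1*3) - 3)²*45 = ((-4 - 3) - 3)²*45 = (-7 - 3)²*45 = (-10)²*45 = 100*45 = 4500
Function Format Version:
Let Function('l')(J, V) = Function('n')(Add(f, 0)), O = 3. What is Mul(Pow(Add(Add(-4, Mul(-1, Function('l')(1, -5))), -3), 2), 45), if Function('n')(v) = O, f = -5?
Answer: 4500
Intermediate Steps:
Function('n')(v) = 3
Function('l')(J, V) = 3
Mul(Pow(Add(Add(-4, Mul(-1, Function('l')(1, -5))), -3), 2), 45) = Mul(Pow(Add(Add(-4, Mul(-1, 3)), -3), 2), 45) = Mul(Pow(Add(Add(-4, -3), -3), 2), 45) = Mul(Pow(Add(-7, -3), 2), 45) = Mul(Pow(-10, 2), 45) = Mul(100, 45) = 4500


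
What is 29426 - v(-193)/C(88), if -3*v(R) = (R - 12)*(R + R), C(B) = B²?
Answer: 341851981/11616 ≈ 29429.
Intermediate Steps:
v(R) = -2*R*(-12 + R)/3 (v(R) = -(R - 12)*(R + R)/3 = -(-12 + R)*2*R/3 = -2*R*(-12 + R)/3)
29426 - v(-193)/C(88) = 29426 - (⅔)*(-193)*(12 - 1*(-193))/(88²) = 29426 - (⅔)*(-193)*(12 + 193)/7744 = 29426 - (⅔)*(-193)*205/7744 = 29426 - (-79130)/(3*7744) = 29426 - 1*(-39565/11616) = 29426 + 39565/11616 = 341851981/11616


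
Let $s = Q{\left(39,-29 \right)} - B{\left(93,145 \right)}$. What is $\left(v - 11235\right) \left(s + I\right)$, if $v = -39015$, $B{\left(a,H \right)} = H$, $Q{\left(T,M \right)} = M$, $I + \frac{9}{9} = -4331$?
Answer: $226426500$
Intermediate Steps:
$I = -4332$ ($I = -1 - 4331 = -4332$)
$s = -174$ ($s = -29 - 145 = -174$)
$\left(v - 11235\right) \left(s + I\right) = \left(-39015 - 11235\right) \left(-174 - 4332\right) = \left(-50250\right) \left(-4506\right) = 226426500$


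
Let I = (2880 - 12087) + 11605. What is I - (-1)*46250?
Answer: 48648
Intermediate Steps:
I = 2398 (I = -9207 + 11605 = 2398)
I - (-1)*46250 = 2398 - (-1)*46250 = 2398 - 1*(-46250) = 2398 + 46250 = 48648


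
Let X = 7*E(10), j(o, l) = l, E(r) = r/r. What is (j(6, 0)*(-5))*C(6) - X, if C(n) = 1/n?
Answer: -7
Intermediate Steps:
E(r) = 1
X = 7 (X = 7*1 = 7)
(j(6, 0)*(-5))*C(6) - X = (0*(-5))/6 - 1*7 = 0*(1/6) - 7 = 0 - 7 = -7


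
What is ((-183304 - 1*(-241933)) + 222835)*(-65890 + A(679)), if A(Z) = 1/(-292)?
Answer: -1353833466446/73 ≈ -1.8546e+10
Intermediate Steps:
A(Z) = -1/292
((-183304 - 1*(-241933)) + 222835)*(-65890 + A(679)) = ((-183304 - 1*(-241933)) + 222835)*(-65890 - 1/292) = ((-183304 + 241933) + 222835)*(-19239881/292) = (58629 + 222835)*(-19239881/292) = 281464*(-19239881/292) = -1353833466446/73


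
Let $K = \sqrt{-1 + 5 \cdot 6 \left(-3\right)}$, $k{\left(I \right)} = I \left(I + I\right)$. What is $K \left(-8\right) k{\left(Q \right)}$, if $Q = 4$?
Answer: $- 256 i \sqrt{91} \approx - 2442.1 i$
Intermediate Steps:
$k{\left(I \right)} = 2 I^{2}$ ($k{\left(I \right)} = I 2 I = 2 I^{2}$)
$K = i \sqrt{91}$ ($K = \sqrt{-1 + 30 \left(-3\right)} = \sqrt{-1 - 90} = \sqrt{-91} = i \sqrt{91} \approx 9.5394 i$)
$K \left(-8\right) k{\left(Q \right)} = i \sqrt{91} \left(-8\right) 2 \cdot 4^{2} = - 8 i \sqrt{91} \cdot 2 \cdot 16 = - 8 i \sqrt{91} \cdot 32 = - 256 i \sqrt{91}$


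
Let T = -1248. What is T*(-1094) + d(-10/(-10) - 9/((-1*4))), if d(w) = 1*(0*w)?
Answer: 1365312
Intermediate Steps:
d(w) = 0 (d(w) = 1*0 = 0)
T*(-1094) + d(-10/(-10) - 9/((-1*4))) = -1248*(-1094) + 0 = 1365312 + 0 = 1365312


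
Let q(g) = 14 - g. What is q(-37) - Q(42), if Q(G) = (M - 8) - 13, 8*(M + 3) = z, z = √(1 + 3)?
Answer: 299/4 ≈ 74.750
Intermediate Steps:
z = 2 (z = √4 = 2)
M = -11/4 (M = -3 + (⅛)*2 = -3 + ¼ = -11/4 ≈ -2.7500)
Q(G) = -95/4 (Q(G) = (-11/4 - 8) - 13 = -43/4 - 13 = -95/4)
q(-37) - Q(42) = (14 - 1*(-37)) - 1*(-95/4) = (14 + 37) + 95/4 = 51 + 95/4 = 299/4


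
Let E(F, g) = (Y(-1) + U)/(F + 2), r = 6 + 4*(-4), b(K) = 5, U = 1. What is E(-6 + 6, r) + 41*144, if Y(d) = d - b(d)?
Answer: 11803/2 ≈ 5901.5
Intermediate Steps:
r = -10 (r = 6 - 16 = -10)
Y(d) = -5 + d (Y(d) = d - 1*5 = d - 5 = -5 + d)
E(F, g) = -5/(2 + F) (E(F, g) = ((-5 - 1) + 1)/(F + 2) = (-6 + 1)/(2 + F) = -5/(2 + F))
E(-6 + 6, r) + 41*144 = -5/(2 + (-6 + 6)) + 41*144 = -5/(2 + 0) + 5904 = -5/2 + 5904 = 11803/2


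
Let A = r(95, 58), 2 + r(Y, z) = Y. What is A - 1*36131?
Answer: -36038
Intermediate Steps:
r(Y, z) = -2 + Y
A = 93 (A = -2 + 95 = 93)
A - 1*36131 = 93 - 1*36131 = 93 - 36131 = -36038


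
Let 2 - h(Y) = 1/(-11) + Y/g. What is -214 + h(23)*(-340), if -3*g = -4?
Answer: 54341/11 ≈ 4940.1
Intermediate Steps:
g = 4/3 (g = -⅓*(-4) = 4/3 ≈ 1.3333)
h(Y) = 23/11 - 3*Y/4 (h(Y) = 2 - (1/(-11) + Y/(4/3)) = 2 - (1*(-1/11) + Y*(¾)) = 2 - (-1/11 + 3*Y/4) = 2 + (1/11 - 3*Y/4) = 23/11 - 3*Y/4)
-214 + h(23)*(-340) = -214 + (23/11 - ¾*23)*(-340) = -214 + (23/11 - 69/4)*(-340) = -214 - 667/44*(-340) = -214 + 56695/11 = 54341/11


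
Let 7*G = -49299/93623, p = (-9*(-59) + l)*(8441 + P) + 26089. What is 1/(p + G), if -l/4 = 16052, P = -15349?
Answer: 655361/288297763582306 ≈ 2.2732e-9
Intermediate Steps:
l = -64208 (l = -4*16052 = -64208)
p = 439906805 (p = (-9*(-59) - 64208)*(8441 - 15349) + 26089 = (531 - 64208)*(-6908) + 26089 = -63677*(-6908) + 26089 = 439880716 + 26089 = 439906805)
G = -49299/655361 (G = (-49299/93623)/7 = (-49299*1/93623)/7 = (⅐)*(-49299/93623) = -49299/655361 ≈ -0.075224)
1/(p + G) = 1/(439906805 - 49299/655361) = 1/(288297763582306/655361) = 655361/288297763582306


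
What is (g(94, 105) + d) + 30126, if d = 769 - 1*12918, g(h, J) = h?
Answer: 18071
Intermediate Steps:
d = -12149 (d = 769 - 12918 = -12149)
(g(94, 105) + d) + 30126 = (94 - 12149) + 30126 = -12055 + 30126 = 18071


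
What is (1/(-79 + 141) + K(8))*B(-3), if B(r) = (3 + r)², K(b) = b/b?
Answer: 0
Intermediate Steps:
K(b) = 1
(1/(-79 + 141) + K(8))*B(-3) = (1/(-79 + 141) + 1)*(3 - 3)² = (1/62 + 1)*0² = (1/62 + 1)*0 = (63/62)*0 = 0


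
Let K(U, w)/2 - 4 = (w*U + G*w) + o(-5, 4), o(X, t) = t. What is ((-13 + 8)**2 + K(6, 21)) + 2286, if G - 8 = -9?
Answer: 2537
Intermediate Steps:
G = -1 (G = 8 - 9 = -1)
K(U, w) = 16 - 2*w + 2*U*w (K(U, w) = 8 + 2*((w*U - w) + 4) = 8 + 2*((U*w - w) + 4) = 8 + 2*((-w + U*w) + 4) = 8 + 2*(4 - w + U*w) = 8 + (8 - 2*w + 2*U*w) = 16 - 2*w + 2*U*w)
((-13 + 8)**2 + K(6, 21)) + 2286 = ((-13 + 8)**2 + (16 - 2*21 + 2*6*21)) + 2286 = ((-5)**2 + (16 - 42 + 252)) + 2286 = (25 + 226) + 2286 = 251 + 2286 = 2537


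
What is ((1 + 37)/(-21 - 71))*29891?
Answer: -567929/46 ≈ -12346.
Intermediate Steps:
((1 + 37)/(-21 - 71))*29891 = (38/(-92))*29891 = (38*(-1/92))*29891 = -19/46*29891 = -567929/46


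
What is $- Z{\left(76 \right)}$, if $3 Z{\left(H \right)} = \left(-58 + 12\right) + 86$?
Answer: $- \frac{40}{3} \approx -13.333$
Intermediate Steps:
$Z{\left(H \right)} = \frac{40}{3}$ ($Z{\left(H \right)} = \frac{\left(-58 + 12\right) + 86}{3} = \frac{-46 + 86}{3} = \frac{1}{3} \cdot 40 = \frac{40}{3}$)
$- Z{\left(76 \right)} = \left(-1\right) \frac{40}{3} = - \frac{40}{3}$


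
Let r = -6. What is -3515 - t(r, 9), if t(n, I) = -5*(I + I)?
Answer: -3425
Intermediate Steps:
t(n, I) = -10*I
-3515 - t(r, 9) = -3515 - (-10)*9 = -3515 - 1*(-90) = -3515 + 90 = -3425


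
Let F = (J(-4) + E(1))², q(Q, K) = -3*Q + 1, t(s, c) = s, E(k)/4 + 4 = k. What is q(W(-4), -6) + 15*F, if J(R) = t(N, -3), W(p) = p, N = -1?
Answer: 2548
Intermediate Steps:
E(k) = -16 + 4*k
q(Q, K) = 1 - 3*Q
J(R) = -1
F = 169 (F = (-1 + (-16 + 4*1))² = (-1 + (-16 + 4))² = (-1 - 12)² = (-13)² = 169)
q(W(-4), -6) + 15*F = (1 - 3*(-4)) + 15*169 = (1 + 12) + 2535 = 13 + 2535 = 2548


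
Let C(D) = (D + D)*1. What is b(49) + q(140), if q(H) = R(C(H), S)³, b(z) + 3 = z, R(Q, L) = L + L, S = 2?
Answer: 110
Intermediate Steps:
C(D) = 2*D (C(D) = (2*D)*1 = 2*D)
R(Q, L) = 2*L
b(z) = -3 + z
q(H) = 64 (q(H) = (2*2)³ = 4³ = 64)
b(49) + q(140) = (-3 + 49) + 64 = 46 + 64 = 110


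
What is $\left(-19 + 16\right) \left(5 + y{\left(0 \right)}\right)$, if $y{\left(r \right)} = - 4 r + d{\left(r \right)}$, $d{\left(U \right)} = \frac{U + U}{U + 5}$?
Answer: $-15$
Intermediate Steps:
$d{\left(U \right)} = \frac{2 U}{5 + U}$
$y{\left(r \right)} = - 4 r + \frac{2 r}{5 + r}$
$\left(-19 + 16\right) \left(5 + y{\left(0 \right)}\right) = \left(-19 + 16\right) \left(5 + 2 \cdot 0 \frac{1}{5 + 0} \left(-9 - 0\right)\right) = - 3 \left(5 + 2 \cdot 0 \cdot \frac{1}{5} \left(-9 + 0\right)\right) = - 3 \left(5 + 2 \cdot 0 \cdot \frac{1}{5} \left(-9\right)\right) = - 3 \left(5 + 0\right) = \left(-3\right) 5 = -15$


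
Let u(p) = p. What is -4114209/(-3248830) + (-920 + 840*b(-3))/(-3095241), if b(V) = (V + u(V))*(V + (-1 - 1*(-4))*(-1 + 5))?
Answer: 12884824231769/10055911818030 ≈ 1.2813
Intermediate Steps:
b(V) = 2*V*(12 + V) (b(V) = (V + V)*(V + (-1 - 1*(-4))*(-1 + 5)) = (2*V)*(V + (-1 + 4)*4) = (2*V)*(V + 3*4) = (2*V)*(V + 12) = (2*V)*(12 + V) = 2*V*(12 + V))
-4114209/(-3248830) + (-920 + 840*b(-3))/(-3095241) = -4114209/(-3248830) + (-920 + 840*(2*(-3)*(12 - 3)))/(-3095241) = -4114209*(-1/3248830) + (-920 + 840*(2*(-3)*9))*(-1/3095241) = 4114209/3248830 + (-920 + 840*(-54))*(-1/3095241) = 4114209/3248830 + (-920 - 45360)*(-1/3095241) = 4114209/3248830 - 46280*(-1/3095241) = 4114209/3248830 + 46280/3095241 = 12884824231769/10055911818030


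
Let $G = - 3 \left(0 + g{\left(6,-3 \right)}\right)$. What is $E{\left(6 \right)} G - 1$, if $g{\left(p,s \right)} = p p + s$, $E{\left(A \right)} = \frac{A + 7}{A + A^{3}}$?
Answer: $- \frac{503}{74} \approx -6.7973$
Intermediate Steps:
$E{\left(A \right)} = \frac{7 + A}{A + A^{3}}$
$g{\left(p,s \right)} = s + p^{2}$ ($g{\left(p,s \right)} = p^{2} + s = s + p^{2}$)
$G = -99$ ($G = - 3 \left(0 - \left(3 - 6^{2}\right)\right) = - 3 \left(0 + \left(-3 + 36\right)\right) = - 3 \left(0 + 33\right) = \left(-3\right) 33 = -99$)
$E{\left(6 \right)} G - 1 = \frac{7 + 6}{6 + 6^{3}} \left(-99\right) - 1 = \frac{1}{6 + 216} \cdot 13 \left(-99\right) - 1 = \frac{1}{222} \cdot 13 \left(-99\right) - 1 = \frac{13}{222} \left(-99\right) - 1 = - \frac{429}{74} - 1 = - \frac{503}{74}$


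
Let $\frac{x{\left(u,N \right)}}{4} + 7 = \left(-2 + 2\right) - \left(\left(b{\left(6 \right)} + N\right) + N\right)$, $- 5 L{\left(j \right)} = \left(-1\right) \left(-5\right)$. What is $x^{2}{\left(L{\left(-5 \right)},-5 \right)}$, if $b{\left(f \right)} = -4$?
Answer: $784$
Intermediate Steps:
$L{\left(j \right)} = -1$ ($L{\left(j \right)} = - \frac{\left(-1\right) \left(-5\right)}{5} = \left(- \frac{1}{5}\right) 5 = -1$)
$x{\left(u,N \right)} = -12 - 8 N$ ($x{\left(u,N \right)} = -28 + 4 \left(\left(-2 + 2\right) - \left(\left(-4 + N\right) + N\right)\right) = -28 + 4 \left(0 - \left(-4 + 2 N\right)\right) = -28 + 4 \left(4 - 2 N\right) = -28 - \left(-16 + 8 N\right) = -12 - 8 N$)
$x^{2}{\left(L{\left(-5 \right)},-5 \right)} = \left(-12 - -40\right)^{2} = \left(-12 + 40\right)^{2} = 28^{2} = 784$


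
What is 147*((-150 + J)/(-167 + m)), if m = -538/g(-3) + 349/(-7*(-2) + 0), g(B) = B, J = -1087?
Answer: -7637238/1565 ≈ -4880.0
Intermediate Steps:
m = 8579/42 (m = -538/(-3) + 349/(-7*(-2) + 0) = -538*(-1/3) + 349/(14 + 0) = 538/3 + 349/14 = 8579/42 ≈ 204.26)
147*((-150 + J)/(-167 + m)) = 147*((-150 - 1087)/(-167 + 8579/42)) = 147*(-1237/1565/42) = 147*(-1237*42/1565) = 147*(-51954/1565) = -7637238/1565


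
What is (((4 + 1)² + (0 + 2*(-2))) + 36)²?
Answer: 3249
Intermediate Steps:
(((4 + 1)² + (0 + 2*(-2))) + 36)² = ((5² + (0 - 4)) + 36)² = ((25 - 4) + 36)² = (21 + 36)² = 57² = 3249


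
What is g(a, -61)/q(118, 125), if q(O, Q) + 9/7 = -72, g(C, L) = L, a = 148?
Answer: 427/513 ≈ 0.83236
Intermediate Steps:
q(O, Q) = -513/7 (q(O, Q) = -9/7 - 72 = -513/7)
g(a, -61)/q(118, 125) = -61/(-513/7) = -61*(-7/513) = 427/513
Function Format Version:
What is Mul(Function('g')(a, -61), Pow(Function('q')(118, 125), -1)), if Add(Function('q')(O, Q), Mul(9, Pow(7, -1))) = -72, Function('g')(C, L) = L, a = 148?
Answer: Rational(427, 513) ≈ 0.83236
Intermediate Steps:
Function('q')(O, Q) = Rational(-513, 7) (Function('q')(O, Q) = Add(Rational(-9, 7), -72) = Rational(-513, 7))
Mul(Function('g')(a, -61), Pow(Function('q')(118, 125), -1)) = Mul(-61, Pow(Rational(-513, 7), -1)) = Mul(-61, Rational(-7, 513)) = Rational(427, 513)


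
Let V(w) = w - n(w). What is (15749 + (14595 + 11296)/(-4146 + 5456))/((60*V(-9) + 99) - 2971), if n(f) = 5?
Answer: -20657081/4862720 ≈ -4.2480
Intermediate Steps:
V(w) = -5 + w (V(w) = w - 1*5 = w - 5 = -5 + w)
(15749 + (14595 + 11296)/(-4146 + 5456))/((60*V(-9) + 99) - 2971) = (15749 + (14595 + 11296)/(-4146 + 5456))/((60*(-5 - 9) + 99) - 2971) = (15749 + 25891/1310)/((60*(-14) + 99) - 2971) = (15749 + 25891*(1/1310))/((-840 + 99) - 2971) = (15749 + 25891/1310)/(-741 - 2971) = (20657081/1310)/(-3712) = (20657081/1310)*(-1/3712) = -20657081/4862720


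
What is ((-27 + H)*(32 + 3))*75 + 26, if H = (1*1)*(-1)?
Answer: -73474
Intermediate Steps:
H = -1 (H = 1*(-1) = -1)
((-27 + H)*(32 + 3))*75 + 26 = ((-27 - 1)*(32 + 3))*75 + 26 = -28*35*75 + 26 = -980*75 + 26 = -73500 + 26 = -73474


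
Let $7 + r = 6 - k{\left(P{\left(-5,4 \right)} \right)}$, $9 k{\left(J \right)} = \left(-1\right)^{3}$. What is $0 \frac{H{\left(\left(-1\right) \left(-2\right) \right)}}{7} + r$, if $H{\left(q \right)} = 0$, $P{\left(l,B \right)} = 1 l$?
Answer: $- \frac{8}{9} \approx -0.88889$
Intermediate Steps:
$P{\left(l,B \right)} = l$
$k{\left(J \right)} = - \frac{1}{9}$ ($k{\left(J \right)} = \frac{\left(-1\right)^{3}}{9} = \frac{1}{9} \left(-1\right) = - \frac{1}{9}$)
$r = - \frac{8}{9}$ ($r = -7 + \left(6 - - \frac{1}{9}\right) = -7 + \left(6 + \frac{1}{9}\right) = -7 + \frac{55}{9} = - \frac{8}{9} \approx -0.88889$)
$0 \frac{H{\left(\left(-1\right) \left(-2\right) \right)}}{7} + r = 0 \cdot \frac{0}{7} - \frac{8}{9} = 0 \cdot 0 \cdot \frac{1}{7} - \frac{8}{9} = 0 \cdot 0 - \frac{8}{9} = 0 - \frac{8}{9} = - \frac{8}{9}$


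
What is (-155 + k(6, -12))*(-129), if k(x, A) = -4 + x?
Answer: 19737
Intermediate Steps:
(-155 + k(6, -12))*(-129) = (-155 + (-4 + 6))*(-129) = (-155 + 2)*(-129) = -153*(-129) = 19737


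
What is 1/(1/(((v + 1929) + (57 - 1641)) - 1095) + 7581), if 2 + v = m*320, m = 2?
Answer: 112/849071 ≈ 0.00013191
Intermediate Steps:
v = 638 (v = -2 + 2*320 = -2 + 640 = 638)
1/(1/(((v + 1929) + (57 - 1641)) - 1095) + 7581) = 1/(1/(((638 + 1929) + (57 - 1641)) - 1095) + 7581) = 1/(1/((2567 - 1584) - 1095) + 7581) = 1/(1/(983 - 1095) + 7581) = 1/(1/(-112) + 7581) = 1/(-1/112 + 7581) = 1/(849071/112) = 112/849071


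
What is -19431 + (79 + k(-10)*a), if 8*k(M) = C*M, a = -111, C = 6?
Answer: -37039/2 ≈ -18520.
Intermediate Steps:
k(M) = 3*M/4 (k(M) = (6*M)/8 = 3*M/4)
-19431 + (79 + k(-10)*a) = -19431 + (79 + ((¾)*(-10))*(-111)) = -19431 + (79 - 15/2*(-111)) = -19431 + (79 + 1665/2) = -19431 + 1823/2 = -37039/2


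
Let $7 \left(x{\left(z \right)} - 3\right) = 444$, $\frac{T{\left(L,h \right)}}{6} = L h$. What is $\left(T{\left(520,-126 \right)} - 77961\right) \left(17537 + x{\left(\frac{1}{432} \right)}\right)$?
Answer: $- \frac{58048485144}{7} \approx -8.2926 \cdot 10^{9}$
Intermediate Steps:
$T{\left(L,h \right)} = 6 L h$
$x{\left(z \right)} = \frac{465}{7}$ ($x{\left(z \right)} = 3 + \frac{1}{7} \cdot 444 = 3 + \frac{444}{7} = \frac{465}{7}$)
$\left(T{\left(520,-126 \right)} - 77961\right) \left(17537 + x{\left(\frac{1}{432} \right)}\right) = \left(6 \cdot 520 \left(-126\right) - 77961\right) \left(17537 + \frac{465}{7}\right) = \left(-393120 - 77961\right) \frac{123224}{7} = \left(-471081\right) \frac{123224}{7} = - \frac{58048485144}{7}$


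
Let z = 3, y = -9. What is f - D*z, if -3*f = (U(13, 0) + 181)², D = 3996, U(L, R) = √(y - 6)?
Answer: -68710/3 - 362*I*√15/3 ≈ -22903.0 - 467.34*I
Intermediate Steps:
U(L, R) = I*√15 (U(L, R) = √(-9 - 6) = √(-15) = I*√15)
f = -(181 + I*√15)²/3 (f = -(I*√15 + 181)²/3 = -(181 + I*√15)²/3 ≈ -10915.0 - 467.34*I)
f - D*z = -(181 + I*√15)²/3 - 3996*3 = -(181 + I*√15)²/3 - 1*11988 = -(181 + I*√15)²/3 - 11988 = -11988 - (181 + I*√15)²/3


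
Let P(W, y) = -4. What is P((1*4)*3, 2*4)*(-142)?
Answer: 568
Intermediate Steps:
P((1*4)*3, 2*4)*(-142) = -4*(-142) = 568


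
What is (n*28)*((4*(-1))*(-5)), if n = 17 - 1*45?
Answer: -15680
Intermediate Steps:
n = -28 (n = 17 - 45 = -28)
(n*28)*((4*(-1))*(-5)) = (-28*28)*((4*(-1))*(-5)) = -(-3136)*(-5) = -784*20 = -15680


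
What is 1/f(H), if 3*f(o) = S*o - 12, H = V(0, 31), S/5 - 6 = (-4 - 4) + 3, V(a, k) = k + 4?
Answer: 3/163 ≈ 0.018405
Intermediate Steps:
V(a, k) = 4 + k
S = 5 (S = 30 + 5*((-4 - 4) + 3) = 30 + 5*(-8 + 3) = 30 + 5*(-5) = 30 - 25 = 5)
H = 35 (H = 4 + 31 = 35)
f(o) = -4 + 5*o/3 (f(o) = (5*o - 12)/3 = (-12 + 5*o)/3 = -4 + 5*o/3)
1/f(H) = 1/(-4 + (5/3)*35) = 1/(-4 + 175/3) = 1/(163/3) = 3/163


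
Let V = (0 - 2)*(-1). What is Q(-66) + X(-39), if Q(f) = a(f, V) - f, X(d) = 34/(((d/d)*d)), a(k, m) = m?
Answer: 2618/39 ≈ 67.128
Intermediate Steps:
V = 2 (V = -2*(-1) = 2)
X(d) = 34/d (X(d) = 34/((1*d)) = 34/d)
Q(f) = 2 - f
Q(-66) + X(-39) = (2 - 1*(-66)) + 34/(-39) = (2 + 66) + 34*(-1/39) = 68 - 34/39 = 2618/39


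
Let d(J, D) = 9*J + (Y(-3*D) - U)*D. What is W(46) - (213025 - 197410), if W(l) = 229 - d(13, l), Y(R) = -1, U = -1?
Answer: -15503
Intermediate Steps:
d(J, D) = 9*J (d(J, D) = 9*J + (-1 - 1*(-1))*D = 9*J + (-1 + 1)*D = 9*J + 0*D = 9*J + 0 = 9*J)
W(l) = 112 (W(l) = 229 - 9*13 = 229 - 1*117 = 229 - 117 = 112)
W(46) - (213025 - 197410) = 112 - (213025 - 197410) = 112 - 1*15615 = 112 - 15615 = -15503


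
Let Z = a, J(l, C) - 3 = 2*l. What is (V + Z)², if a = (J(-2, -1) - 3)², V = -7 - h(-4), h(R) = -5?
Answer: 196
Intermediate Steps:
J(l, C) = 3 + 2*l
V = -2 (V = -7 - 1*(-5) = -7 + 5 = -2)
a = 16 (a = ((3 + 2*(-2)) - 3)² = ((3 - 4) - 3)² = (-1 - 3)² = (-4)² = 16)
Z = 16
(V + Z)² = (-2 + 16)² = 14² = 196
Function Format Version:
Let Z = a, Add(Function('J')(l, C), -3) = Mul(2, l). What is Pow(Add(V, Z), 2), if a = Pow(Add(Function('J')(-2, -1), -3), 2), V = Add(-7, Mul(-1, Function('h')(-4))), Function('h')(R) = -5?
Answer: 196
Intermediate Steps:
Function('J')(l, C) = Add(3, Mul(2, l))
V = -2 (V = Add(-7, Mul(-1, -5)) = Add(-7, 5) = -2)
a = 16 (a = Pow(Add(Add(3, Mul(2, -2)), -3), 2) = Pow(Add(Add(3, -4), -3), 2) = Pow(Add(-1, -3), 2) = Pow(-4, 2) = 16)
Z = 16
Pow(Add(V, Z), 2) = Pow(Add(-2, 16), 2) = Pow(14, 2) = 196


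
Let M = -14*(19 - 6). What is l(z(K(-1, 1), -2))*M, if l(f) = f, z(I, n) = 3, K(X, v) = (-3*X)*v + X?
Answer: -546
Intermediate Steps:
K(X, v) = X - 3*X*v (K(X, v) = -3*X*v + X = X - 3*X*v)
M = -182 (M = -14*13 = -182)
l(z(K(-1, 1), -2))*M = 3*(-182) = -546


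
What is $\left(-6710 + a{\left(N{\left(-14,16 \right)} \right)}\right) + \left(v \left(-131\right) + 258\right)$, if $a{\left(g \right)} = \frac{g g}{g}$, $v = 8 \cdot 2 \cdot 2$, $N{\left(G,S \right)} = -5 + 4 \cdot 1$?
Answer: $-10645$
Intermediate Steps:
$N{\left(G,S \right)} = -1$ ($N{\left(G,S \right)} = -5 + 4 = -1$)
$v = 32$ ($v = 8 \cdot 4 = 32$)
$a{\left(g \right)} = g$ ($a{\left(g \right)} = \frac{g^{2}}{g} = g$)
$\left(-6710 + a{\left(N{\left(-14,16 \right)} \right)}\right) + \left(v \left(-131\right) + 258\right) = \left(-6710 - 1\right) + \left(32 \left(-131\right) + 258\right) = -6711 + \left(-4192 + 258\right) = -6711 - 3934 = -10645$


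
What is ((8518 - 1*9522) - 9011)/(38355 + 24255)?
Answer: -2003/12522 ≈ -0.15996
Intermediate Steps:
((8518 - 1*9522) - 9011)/(38355 + 24255) = ((8518 - 9522) - 9011)/62610 = (-1004 - 9011)*(1/62610) = -10015*1/62610 = -2003/12522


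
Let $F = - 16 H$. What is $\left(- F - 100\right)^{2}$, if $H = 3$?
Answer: $2704$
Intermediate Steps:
$F = -48$ ($F = \left(-16\right) 3 = -48$)
$\left(- F - 100\right)^{2} = \left(\left(-1\right) \left(-48\right) - 100\right)^{2} = \left(48 - 100\right)^{2} = \left(-52\right)^{2} = 2704$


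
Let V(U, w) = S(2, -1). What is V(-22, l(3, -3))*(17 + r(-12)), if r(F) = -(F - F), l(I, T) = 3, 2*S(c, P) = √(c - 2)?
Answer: 0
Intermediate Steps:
S(c, P) = √(-2 + c)/2 (S(c, P) = √(c - 2)/2 = √(-2 + c)/2)
r(F) = 0 (r(F) = -1*0 = 0)
V(U, w) = 0 (V(U, w) = √(-2 + 2)/2 = √0/2 = (½)*0 = 0)
V(-22, l(3, -3))*(17 + r(-12)) = 0*(17 + 0) = 0*17 = 0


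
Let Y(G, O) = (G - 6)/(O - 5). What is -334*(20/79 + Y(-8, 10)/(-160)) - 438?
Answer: -8348751/15800 ≈ -528.40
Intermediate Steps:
Y(G, O) = (-6 + G)/(-5 + O)
-334*(20/79 + Y(-8, 10)/(-160)) - 438 = -334*(20/79 + ((-6 - 8)/(-5 + 10))/(-160)) - 438 = -334*(20*(1/79) + (-14/5)*(-1/160)) - 438 = -334*(20/79 + ((⅕)*(-14))*(-1/160)) - 438 = -334*(20/79 - 14/5*(-1/160)) - 438 = -334*(20/79 + 7/400) - 438 = -334*8553/31600 - 438 = -1428351/15800 - 438 = -8348751/15800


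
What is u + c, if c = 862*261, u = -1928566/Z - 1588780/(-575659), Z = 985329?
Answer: 127613284463986028/567213506811 ≈ 2.2498e+5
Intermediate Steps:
u = 455274633626/567213506811 (u = -1928566/985329 - 1588780/(-575659) = -1928566*1/985329 - 1588780*(-1/575659) = -1928566/985329 + 1588780/575659 = 455274633626/567213506811 ≈ 0.80265)
c = 224982
u + c = 455274633626/567213506811 + 224982 = 127613284463986028/567213506811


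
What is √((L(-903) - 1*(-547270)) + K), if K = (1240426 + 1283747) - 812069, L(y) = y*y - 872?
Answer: √3073911 ≈ 1753.3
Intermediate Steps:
L(y) = -872 + y² (L(y) = y² - 872 = -872 + y²)
K = 1712104 (K = 2524173 - 812069 = 1712104)
√((L(-903) - 1*(-547270)) + K) = √(((-872 + (-903)²) - 1*(-547270)) + 1712104) = √(((-872 + 815409) + 547270) + 1712104) = √((814537 + 547270) + 1712104) = √(1361807 + 1712104) = √3073911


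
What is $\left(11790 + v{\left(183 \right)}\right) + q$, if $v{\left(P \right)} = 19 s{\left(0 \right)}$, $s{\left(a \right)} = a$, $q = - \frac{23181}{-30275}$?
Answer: $\frac{356965431}{30275} \approx 11791.0$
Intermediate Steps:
$q = \frac{23181}{30275}$ ($q = \left(-23181\right) \left(- \frac{1}{30275}\right) = \frac{23181}{30275} \approx 0.76568$)
$v{\left(P \right)} = 0$ ($v{\left(P \right)} = 19 \cdot 0 = 0$)
$\left(11790 + v{\left(183 \right)}\right) + q = \left(11790 + 0\right) + \frac{23181}{30275} = 11790 + \frac{23181}{30275} = \frac{356965431}{30275}$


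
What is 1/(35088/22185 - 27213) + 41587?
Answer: 492263946194/11836967 ≈ 41587.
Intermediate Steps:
1/(35088/22185 - 27213) + 41587 = 1/(35088*(1/22185) - 27213) + 41587 = 1/(688/435 - 27213) + 41587 = 1/(-11836967/435) + 41587 = -435/11836967 + 41587 = 492263946194/11836967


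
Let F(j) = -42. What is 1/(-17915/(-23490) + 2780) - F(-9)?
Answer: 548693664/13064023 ≈ 42.000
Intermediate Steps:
1/(-17915/(-23490) + 2780) - F(-9) = 1/(-17915/(-23490) + 2780) - 1*(-42) = 1/(-17915*(-1/23490) + 2780) + 42 = 1/(3583/4698 + 2780) + 42 = 1/(13064023/4698) + 42 = 4698/13064023 + 42 = 548693664/13064023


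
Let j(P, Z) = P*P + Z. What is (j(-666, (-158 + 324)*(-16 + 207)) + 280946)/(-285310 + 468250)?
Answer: 189052/45735 ≈ 4.1336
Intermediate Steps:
j(P, Z) = Z + P² (j(P, Z) = P² + Z = Z + P²)
(j(-666, (-158 + 324)*(-16 + 207)) + 280946)/(-285310 + 468250) = (((-158 + 324)*(-16 + 207) + (-666)²) + 280946)/(-285310 + 468250) = ((166*191 + 443556) + 280946)/182940 = ((31706 + 443556) + 280946)*(1/182940) = (475262 + 280946)*(1/182940) = 756208*(1/182940) = 189052/45735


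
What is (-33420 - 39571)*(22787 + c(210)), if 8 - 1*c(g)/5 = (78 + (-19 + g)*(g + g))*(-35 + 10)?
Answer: -734295080307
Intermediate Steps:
c(g) = 9790 + 250*g*(-19 + g) (c(g) = 40 - 5*(78 + (-19 + g)*(g + g))*(-35 + 10) = 40 - 5*(78 + (-19 + g)*(2*g))*(-25) = 40 - 5*(78 + 2*g*(-19 + g))*(-25) = 40 - 5*(-1950 - 50*g*(-19 + g)) = 40 + (9750 + 250*g*(-19 + g)) = 9790 + 250*g*(-19 + g))
(-33420 - 39571)*(22787 + c(210)) = (-33420 - 39571)*(22787 + (9790 - 4750*210 + 250*210**2)) = -72991*(22787 + (9790 - 997500 + 250*44100)) = -72991*(22787 + (9790 - 997500 + 11025000)) = -72991*(22787 + 10037290) = -72991*10060077 = -734295080307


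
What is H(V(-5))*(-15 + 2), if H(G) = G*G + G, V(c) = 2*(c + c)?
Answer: -4940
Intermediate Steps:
V(c) = 4*c (V(c) = 2*(2*c) = 4*c)
H(G) = G + G² (H(G) = G² + G = G + G²)
H(V(-5))*(-15 + 2) = ((4*(-5))*(1 + 4*(-5)))*(-15 + 2) = -20*(1 - 20)*(-13) = -20*(-19)*(-13) = 380*(-13) = -4940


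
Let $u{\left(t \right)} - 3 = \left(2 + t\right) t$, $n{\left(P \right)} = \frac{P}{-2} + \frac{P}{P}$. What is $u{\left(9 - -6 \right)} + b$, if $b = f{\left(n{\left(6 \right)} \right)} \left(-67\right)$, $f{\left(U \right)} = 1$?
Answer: $191$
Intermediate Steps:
$n{\left(P \right)} = 1 - \frac{P}{2}$ ($n{\left(P \right)} = P \left(- \frac{1}{2}\right) + 1 = - \frac{P}{2} + 1 = 1 - \frac{P}{2}$)
$u{\left(t \right)} = 3 + t \left(2 + t\right)$ ($u{\left(t \right)} = 3 + \left(2 + t\right) t = 3 + t \left(2 + t\right)$)
$b = -67$ ($b = 1 \left(-67\right) = -67$)
$u{\left(9 - -6 \right)} + b = \left(3 + \left(9 - -6\right)^{2} + 2 \left(9 - -6\right)\right) - 67 = \left(3 + \left(9 + 6\right)^{2} + 2 \left(9 + 6\right)\right) - 67 = \left(3 + 15^{2} + 2 \cdot 15\right) - 67 = \left(3 + 225 + 30\right) - 67 = 258 - 67 = 191$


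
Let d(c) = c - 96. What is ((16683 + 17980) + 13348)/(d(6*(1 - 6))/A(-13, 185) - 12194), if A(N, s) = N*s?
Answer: -115466455/29326444 ≈ -3.9373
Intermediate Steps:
d(c) = -96 + c
((16683 + 17980) + 13348)/(d(6*(1 - 6))/A(-13, 185) - 12194) = ((16683 + 17980) + 13348)/((-96 + 6*(1 - 6))/((-13*185)) - 12194) = (34663 + 13348)/((-96 + 6*(-5))/(-2405) - 12194) = 48011/((-96 - 30)*(-1/2405) - 12194) = 48011/(-126*(-1/2405) - 12194) = 48011/(126/2405 - 12194) = 48011/(-29326444/2405) = 48011*(-2405/29326444) = -115466455/29326444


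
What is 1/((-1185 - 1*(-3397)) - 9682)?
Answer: -1/7470 ≈ -0.00013387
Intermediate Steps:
1/((-1185 - 1*(-3397)) - 9682) = 1/((-1185 + 3397) - 9682) = 1/(2212 - 9682) = 1/(-7470) = -1/7470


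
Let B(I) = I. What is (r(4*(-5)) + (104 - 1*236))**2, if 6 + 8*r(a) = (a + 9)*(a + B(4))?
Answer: 196249/16 ≈ 12266.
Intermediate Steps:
r(a) = -3/4 + (4 + a)*(9 + a)/8 (r(a) = -3/4 + ((a + 9)*(a + 4))/8 = -3/4 + ((9 + a)*(4 + a))/8 = -3/4 + ((4 + a)*(9 + a))/8 = -3/4 + (4 + a)*(9 + a)/8)
(r(4*(-5)) + (104 - 1*236))**2 = ((15/4 + (4*(-5))**2/8 + 13*(4*(-5))/8) + (104 - 1*236))**2 = ((15/4 + (1/8)*(-20)**2 + (13/8)*(-20)) + (104 - 236))**2 = ((15/4 + (1/8)*400 - 65/2) - 132)**2 = ((15/4 + 50 - 65/2) - 132)**2 = (85/4 - 132)**2 = (-443/4)**2 = 196249/16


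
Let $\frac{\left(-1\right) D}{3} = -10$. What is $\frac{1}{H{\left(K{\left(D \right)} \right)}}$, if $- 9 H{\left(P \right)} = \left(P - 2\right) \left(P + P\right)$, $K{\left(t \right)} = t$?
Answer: $- \frac{3}{560} \approx -0.0053571$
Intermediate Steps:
$D = 30$ ($D = \left(-3\right) \left(-10\right) = 30$)
$H{\left(P \right)} = - \frac{2 P \left(-2 + P\right)}{9}$ ($H{\left(P \right)} = - \frac{\left(P - 2\right) \left(P + P\right)}{9} = - \frac{\left(-2 + P\right) 2 P}{9} = - \frac{2 P \left(-2 + P\right)}{9}$)
$\frac{1}{H{\left(K{\left(D \right)} \right)}} = \frac{1}{\frac{2}{9} \cdot 30 \left(2 - 30\right)} = \frac{1}{\frac{2}{9} \cdot 30 \left(-28\right)} = \frac{1}{- \frac{560}{3}} = - \frac{3}{560}$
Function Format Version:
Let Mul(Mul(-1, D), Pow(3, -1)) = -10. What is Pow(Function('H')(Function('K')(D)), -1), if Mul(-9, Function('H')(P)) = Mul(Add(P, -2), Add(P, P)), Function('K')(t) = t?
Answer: Rational(-3, 560) ≈ -0.0053571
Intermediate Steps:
D = 30 (D = Mul(-3, -10) = 30)
Function('H')(P) = Mul(Rational(-2, 9), P, Add(-2, P)) (Function('H')(P) = Mul(Rational(-1, 9), Mul(Add(P, -2), Add(P, P))) = Mul(Rational(-1, 9), Mul(Add(-2, P), Mul(2, P))) = Mul(Rational(-1, 9), Mul(2, P, Add(-2, P))) = Mul(Rational(-2, 9), P, Add(-2, P)))
Pow(Function('H')(Function('K')(D)), -1) = Pow(Mul(Rational(2, 9), 30, Add(2, Mul(-1, 30))), -1) = Pow(Mul(Rational(2, 9), 30, Add(2, -30)), -1) = Pow(Mul(Rational(2, 9), 30, -28), -1) = Pow(Rational(-560, 3), -1) = Rational(-3, 560)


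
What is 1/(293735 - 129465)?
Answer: 1/164270 ≈ 6.0875e-6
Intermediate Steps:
1/(293735 - 129465) = 1/164270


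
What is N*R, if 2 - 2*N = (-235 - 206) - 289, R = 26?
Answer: 9516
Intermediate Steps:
N = 366 (N = 1 - ((-235 - 206) - 289)/2 = 1 - (-441 - 289)/2 = 1 - ½*(-730) = 1 + 365 = 366)
N*R = 366*26 = 9516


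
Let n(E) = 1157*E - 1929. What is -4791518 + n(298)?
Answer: -4448661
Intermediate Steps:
n(E) = -1929 + 1157*E
-4791518 + n(298) = -4791518 + (-1929 + 1157*298) = -4791518 + (-1929 + 344786) = -4791518 + 342857 = -4448661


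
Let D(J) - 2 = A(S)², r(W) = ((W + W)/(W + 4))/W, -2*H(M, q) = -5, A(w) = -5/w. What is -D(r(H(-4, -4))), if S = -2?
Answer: -33/4 ≈ -8.2500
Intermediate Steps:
H(M, q) = 5/2 (H(M, q) = -½*(-5) = 5/2)
r(W) = 2/(4 + W) (r(W) = ((2*W)/(4 + W))/W = (2*W/(4 + W))/W = 2/(4 + W))
D(J) = 33/4 (D(J) = 2 + (-5/(-2))² = 2 + (-5*(-½))² = 2 + (5/2)² = 2 + 25/4 = 33/4)
-D(r(H(-4, -4))) = -1*33/4 = -33/4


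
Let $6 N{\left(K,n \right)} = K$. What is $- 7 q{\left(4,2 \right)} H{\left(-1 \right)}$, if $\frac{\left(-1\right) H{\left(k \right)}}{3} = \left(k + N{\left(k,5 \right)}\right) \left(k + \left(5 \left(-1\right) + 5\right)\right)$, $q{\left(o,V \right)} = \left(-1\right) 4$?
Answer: $-98$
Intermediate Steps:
$q{\left(o,V \right)} = -4$
$N{\left(K,n \right)} = \frac{K}{6}$
$H{\left(k \right)} = - \frac{7 k^{2}}{2}$ ($H{\left(k \right)} = - 3 \left(k + \frac{k}{6}\right) \left(k + \left(5 \left(-1\right) + 5\right)\right) = - 3 \frac{7 k}{6} \left(k + \left(-5 + 5\right)\right) = - 3 \frac{7 k}{6} \left(k + 0\right) = - 3 \frac{7 k}{6} k = - 3 \frac{7 k^{2}}{6} = - \frac{7 k^{2}}{2}$)
$- 7 q{\left(4,2 \right)} H{\left(-1 \right)} = \left(-7\right) \left(-4\right) \left(- \frac{7 \left(-1\right)^{2}}{2}\right) = 28 \left(\left(- \frac{7}{2}\right) 1\right) = 28 \left(- \frac{7}{2}\right) = -98$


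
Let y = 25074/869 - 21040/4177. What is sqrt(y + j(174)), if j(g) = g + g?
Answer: sqrt(4898887321136006)/3629813 ≈ 19.283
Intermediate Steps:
j(g) = 2*g
y = 86450338/3629813 (y = 25074*(1/869) - 21040*1/4177 = 25074/869 - 21040/4177 = 86450338/3629813 ≈ 23.817)
sqrt(y + j(174)) = sqrt(86450338/3629813 + 2*174) = sqrt(86450338/3629813 + 348) = sqrt(1349625262/3629813) = sqrt(4898887321136006)/3629813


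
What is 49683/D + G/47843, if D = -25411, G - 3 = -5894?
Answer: -2526679970/1215738473 ≈ -2.0783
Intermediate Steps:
G = -5891 (G = 3 - 5894 = -5891)
49683/D + G/47843 = 49683/(-25411) - 5891/47843 = 49683*(-1/25411) - 5891*1/47843 = -49683/25411 - 5891/47843 = -2526679970/1215738473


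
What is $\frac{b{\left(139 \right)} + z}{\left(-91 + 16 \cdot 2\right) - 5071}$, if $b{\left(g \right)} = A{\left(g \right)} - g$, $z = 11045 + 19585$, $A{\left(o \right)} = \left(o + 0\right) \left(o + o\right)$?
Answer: $- \frac{69133}{5130} \approx -13.476$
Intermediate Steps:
$A{\left(o \right)} = 2 o^{2}$ ($A{\left(o \right)} = o 2 o = 2 o^{2}$)
$z = 30630$
$b{\left(g \right)} = - g + 2 g^{2}$ ($b{\left(g \right)} = 2 g^{2} - g = - g + 2 g^{2}$)
$\frac{b{\left(139 \right)} + z}{\left(-91 + 16 \cdot 2\right) - 5071} = \frac{139 \left(-1 + 2 \cdot 139\right) + 30630}{\left(-91 + 16 \cdot 2\right) - 5071} = \frac{139 \left(-1 + 278\right) + 30630}{\left(-91 + 32\right) - 5071} = \frac{139 \cdot 277 + 30630}{-59 - 5071} = \frac{38503 + 30630}{-5130} = 69133 \left(- \frac{1}{5130}\right) = - \frac{69133}{5130}$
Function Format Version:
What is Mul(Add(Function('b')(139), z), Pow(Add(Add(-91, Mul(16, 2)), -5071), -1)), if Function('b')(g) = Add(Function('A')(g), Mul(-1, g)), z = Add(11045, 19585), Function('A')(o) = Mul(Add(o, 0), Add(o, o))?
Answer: Rational(-69133, 5130) ≈ -13.476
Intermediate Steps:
Function('A')(o) = Mul(2, Pow(o, 2)) (Function('A')(o) = Mul(o, Mul(2, o)) = Mul(2, Pow(o, 2)))
z = 30630
Function('b')(g) = Add(Mul(-1, g), Mul(2, Pow(g, 2))) (Function('b')(g) = Add(Mul(2, Pow(g, 2)), Mul(-1, g)) = Add(Mul(-1, g), Mul(2, Pow(g, 2))))
Mul(Add(Function('b')(139), z), Pow(Add(Add(-91, Mul(16, 2)), -5071), -1)) = Mul(Add(Mul(139, Add(-1, Mul(2, 139))), 30630), Pow(Add(Add(-91, Mul(16, 2)), -5071), -1)) = Mul(Add(Mul(139, Add(-1, 278)), 30630), Pow(Add(Add(-91, 32), -5071), -1)) = Mul(Add(Mul(139, 277), 30630), Pow(Add(-59, -5071), -1)) = Mul(Add(38503, 30630), Pow(-5130, -1)) = Mul(69133, Rational(-1, 5130)) = Rational(-69133, 5130)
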